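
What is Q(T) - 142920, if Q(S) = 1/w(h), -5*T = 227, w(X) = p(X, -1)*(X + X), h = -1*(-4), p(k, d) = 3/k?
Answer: -857519/6 ≈ -1.4292e+5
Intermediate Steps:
h = 4
w(X) = 6 (w(X) = (3/X)*(X + X) = (3/X)*(2*X) = 6)
T = -227/5 (T = -⅕*227 = -227/5 ≈ -45.400)
Q(S) = ⅙ (Q(S) = 1/6 = ⅙)
Q(T) - 142920 = ⅙ - 142920 = -857519/6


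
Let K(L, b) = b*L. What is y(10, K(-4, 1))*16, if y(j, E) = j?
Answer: 160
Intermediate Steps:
K(L, b) = L*b
y(10, K(-4, 1))*16 = 10*16 = 160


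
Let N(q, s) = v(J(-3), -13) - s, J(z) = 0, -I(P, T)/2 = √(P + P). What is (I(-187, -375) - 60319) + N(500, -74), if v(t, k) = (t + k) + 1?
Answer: -60257 - 2*I*√374 ≈ -60257.0 - 38.678*I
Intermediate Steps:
I(P, T) = -2*√2*√P (I(P, T) = -2*√(P + P) = -2*√2*√P)
v(t, k) = 1 + k + t (v(t, k) = (k + t) + 1 = 1 + k + t)
N(q, s) = -12 - s (N(q, s) = (1 - 13 + 0) - s = -12 - s)
(I(-187, -375) - 60319) + N(500, -74) = (-2*√2*√(-187) - 60319) + (-12 - 1*(-74)) = (-2*√2*I*√187 - 60319) + (-12 + 74) = (-2*I*√374 - 60319) + 62 = (-60319 - 2*I*√374) + 62 = -60257 - 2*I*√374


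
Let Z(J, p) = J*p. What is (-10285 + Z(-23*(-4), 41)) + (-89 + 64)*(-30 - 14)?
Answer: -5413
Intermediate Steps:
(-10285 + Z(-23*(-4), 41)) + (-89 + 64)*(-30 - 14) = (-10285 - 23*(-4)*41) + (-89 + 64)*(-30 - 14) = (-10285 + 92*41) - 25*(-44) = (-10285 + 3772) + 1100 = -6513 + 1100 = -5413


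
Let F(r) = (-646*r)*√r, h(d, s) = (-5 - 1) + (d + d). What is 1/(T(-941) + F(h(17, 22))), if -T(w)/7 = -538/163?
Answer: -43847/17385463671618 - 34327148*√7/8692731835809 ≈ -1.0450e-5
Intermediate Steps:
T(w) = 3766/163 (T(w) = -(-3766)/163 = -7*(-538/163) = 3766/163)
h(d, s) = -6 + 2*d
F(r) = -646*r^(3/2)
1/(T(-941) + F(h(17, 22))) = 1/(3766/163 - 646*(-6 + 2*17)^(3/2)) = 1/(3766/163 - 646*(-6 + 34)^(3/2)) = 1/(3766/163 - 36176*√7)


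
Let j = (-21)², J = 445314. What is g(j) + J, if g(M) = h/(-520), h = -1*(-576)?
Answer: 28945338/65 ≈ 4.4531e+5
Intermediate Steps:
h = 576
j = 441
g(M) = -72/65 (g(M) = 576/(-520) = 576*(-1/520) = -72/65)
g(j) + J = -72/65 + 445314 = 28945338/65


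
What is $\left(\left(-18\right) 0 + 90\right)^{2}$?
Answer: $8100$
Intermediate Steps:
$\left(\left(-18\right) 0 + 90\right)^{2} = \left(0 + 90\right)^{2} = 90^{2} = 8100$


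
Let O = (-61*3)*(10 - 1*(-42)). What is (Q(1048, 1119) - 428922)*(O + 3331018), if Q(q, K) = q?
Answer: -1421184346748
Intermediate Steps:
O = -9516 (O = -183*(10 + 42) = -183*52 = -9516)
(Q(1048, 1119) - 428922)*(O + 3331018) = (1048 - 428922)*(-9516 + 3331018) = -427874*3321502 = -1421184346748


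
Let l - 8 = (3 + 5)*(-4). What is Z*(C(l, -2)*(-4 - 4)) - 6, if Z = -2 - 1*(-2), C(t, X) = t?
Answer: -6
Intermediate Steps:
l = -24 (l = 8 + (3 + 5)*(-4) = 8 + 8*(-4) = 8 - 32 = -24)
Z = 0 (Z = -2 + 2 = 0)
Z*(C(l, -2)*(-4 - 4)) - 6 = 0*(-24*(-4 - 4)) - 6 = 0*(-24*(-8)) - 6 = 0*192 - 6 = 0 - 6 = -6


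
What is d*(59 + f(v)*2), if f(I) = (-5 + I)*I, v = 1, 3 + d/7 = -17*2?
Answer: -13209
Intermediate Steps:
d = -259 (d = -21 + 7*(-17*2) = -21 + 7*(-34) = -21 - 238 = -259)
f(I) = I*(-5 + I)
d*(59 + f(v)*2) = -259*(59 + (1*(-5 + 1))*2) = -259*(59 + (1*(-4))*2) = -259*(59 - 4*2) = -259*(59 - 8) = -259*51 = -13209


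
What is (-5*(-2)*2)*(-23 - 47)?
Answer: -1400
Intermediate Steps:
(-5*(-2)*2)*(-23 - 47) = (10*2)*(-70) = 20*(-70) = -1400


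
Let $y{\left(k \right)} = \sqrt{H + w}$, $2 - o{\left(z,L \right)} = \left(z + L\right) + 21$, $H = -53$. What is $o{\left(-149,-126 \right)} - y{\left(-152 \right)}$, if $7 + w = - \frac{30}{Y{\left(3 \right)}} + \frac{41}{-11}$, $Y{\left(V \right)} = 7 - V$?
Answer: $256 - \frac{i \sqrt{34474}}{22} \approx 256.0 - 8.4396 i$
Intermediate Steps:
$o{\left(z,L \right)} = -19 - L - z$ ($o{\left(z,L \right)} = 2 - \left(\left(z + L\right) + 21\right) = 2 - \left(\left(L + z\right) + 21\right) = 2 - \left(21 + L + z\right) = -19 - L - z$)
$w = - \frac{401}{22}$ ($w = -7 + \left(- \frac{30}{7 - 3} + \frac{41}{-11}\right) = -7 + \left(- \frac{30}{7 - 3} + 41 \left(- \frac{1}{11}\right)\right) = -7 - \left(\frac{41}{11} + \frac{30}{4}\right) = -7 - \frac{247}{22} = - \frac{401}{22} \approx -18.227$)
$y{\left(k \right)} = \frac{i \sqrt{34474}}{22}$ ($y{\left(k \right)} = \sqrt{-53 - \frac{401}{22}} = \sqrt{- \frac{1567}{22}} = \frac{i \sqrt{34474}}{22}$)
$o{\left(-149,-126 \right)} - y{\left(-152 \right)} = \left(-19 - -126 - -149\right) - \frac{i \sqrt{34474}}{22} = \left(-19 + 126 + 149\right) - \frac{i \sqrt{34474}}{22} = 256 - \frac{i \sqrt{34474}}{22}$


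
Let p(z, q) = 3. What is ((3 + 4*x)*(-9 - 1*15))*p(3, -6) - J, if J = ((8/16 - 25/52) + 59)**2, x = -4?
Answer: -6887817/2704 ≈ -2547.3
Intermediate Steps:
J = 9418761/2704 (J = ((8*(1/16) - 25*1/52) + 59)**2 = ((1/2 - 25/52) + 59)**2 = (1/52 + 59)**2 = (3069/52)**2 = 9418761/2704 ≈ 3483.3)
((3 + 4*x)*(-9 - 1*15))*p(3, -6) - J = ((3 + 4*(-4))*(-9 - 1*15))*3 - 1*9418761/2704 = ((3 - 16)*(-9 - 15))*3 - 9418761/2704 = -13*(-24)*3 - 9418761/2704 = 312*3 - 9418761/2704 = 936 - 9418761/2704 = -6887817/2704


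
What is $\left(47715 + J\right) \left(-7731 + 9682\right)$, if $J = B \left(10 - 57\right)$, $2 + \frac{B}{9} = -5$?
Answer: $98868876$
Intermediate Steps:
$B = -63$ ($B = -18 + 9 \left(-5\right) = -18 - 45 = -63$)
$J = 2961$ ($J = - 63 \left(10 - 57\right) = \left(-63\right) \left(-47\right) = 2961$)
$\left(47715 + J\right) \left(-7731 + 9682\right) = \left(47715 + 2961\right) \left(-7731 + 9682\right) = 50676 \cdot 1951 = 98868876$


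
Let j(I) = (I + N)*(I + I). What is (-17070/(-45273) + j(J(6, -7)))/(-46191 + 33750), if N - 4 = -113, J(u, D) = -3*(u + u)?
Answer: -157555730/187747131 ≈ -0.83919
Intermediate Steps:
J(u, D) = -6*u
N = -109 (N = 4 - 113 = -109)
j(I) = 2*I*(-109 + I) (j(I) = (I - 109)*(I + I) = (-109 + I)*(2*I) = 2*I*(-109 + I))
(-17070/(-45273) + j(J(6, -7)))/(-46191 + 33750) = (-17070/(-45273) + 2*(-6*6)*(-109 - 6*6))/(-46191 + 33750) = (-17070*(-1/45273) + 2*(-36)*(-109 - 36))/(-12441) = (5690/15091 + 2*(-36)*(-145))*(-1/12441) = (5690/15091 + 10440)*(-1/12441) = (157555730/15091)*(-1/12441) = -157555730/187747131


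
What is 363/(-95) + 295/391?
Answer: -113908/37145 ≈ -3.0666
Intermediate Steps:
363/(-95) + 295/391 = 363*(-1/95) + 295*(1/391) = -363/95 + 295/391 = -113908/37145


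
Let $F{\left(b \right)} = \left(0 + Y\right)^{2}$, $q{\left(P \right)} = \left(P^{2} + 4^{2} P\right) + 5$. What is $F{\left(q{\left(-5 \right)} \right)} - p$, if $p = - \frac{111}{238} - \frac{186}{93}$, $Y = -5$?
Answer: $\frac{6537}{238} \approx 27.466$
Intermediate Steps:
$q{\left(P \right)} = 5 + P^{2} + 16 P$ ($q{\left(P \right)} = \left(P^{2} + 16 P\right) + 5 = 5 + P^{2} + 16 P$)
$F{\left(b \right)} = 25$ ($F{\left(b \right)} = \left(0 - 5\right)^{2} = \left(-5\right)^{2} = 25$)
$p = - \frac{587}{238}$ ($p = \left(-111\right) \frac{1}{238} - 2 = - \frac{111}{238} - 2 = - \frac{587}{238} \approx -2.4664$)
$F{\left(q{\left(-5 \right)} \right)} - p = 25 - - \frac{587}{238} = 25 + \frac{587}{238} = \frac{6537}{238}$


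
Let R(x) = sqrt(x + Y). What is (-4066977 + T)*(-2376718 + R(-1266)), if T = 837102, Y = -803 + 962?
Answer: 7676502050250 - 9689625*I*sqrt(123) ≈ 7.6765e+12 - 1.0746e+8*I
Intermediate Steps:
Y = 159
R(x) = sqrt(159 + x) (R(x) = sqrt(x + 159) = sqrt(159 + x))
(-4066977 + T)*(-2376718 + R(-1266)) = (-4066977 + 837102)*(-2376718 + sqrt(159 - 1266)) = -3229875*(-2376718 + sqrt(-1107)) = -3229875*(-2376718 + 3*I*sqrt(123)) = 7676502050250 - 9689625*I*sqrt(123)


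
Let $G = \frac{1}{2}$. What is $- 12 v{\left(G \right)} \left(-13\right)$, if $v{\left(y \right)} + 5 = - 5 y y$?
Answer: $-975$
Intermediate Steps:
$G = \frac{1}{2} \approx 0.5$
$v{\left(y \right)} = -5 - 5 y^{2}$ ($v{\left(y \right)} = -5 + - 5 y y = -5 - 5 y^{2}$)
$- 12 v{\left(G \right)} \left(-13\right) = - 12 \left(-5 - \frac{5}{4}\right) \left(-13\right) = \left(-12\right) \left(- \frac{25}{4}\right) \left(-13\right) = 75 \left(-13\right) = -975$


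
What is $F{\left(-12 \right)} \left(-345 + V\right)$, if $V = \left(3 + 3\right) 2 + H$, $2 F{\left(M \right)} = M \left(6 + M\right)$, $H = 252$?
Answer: $-2916$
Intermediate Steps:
$F{\left(M \right)} = \frac{M \left(6 + M\right)}{2}$
$V = 264$ ($V = \left(3 + 3\right) 2 + 252 = 6 \cdot 2 + 252 = 12 + 252 = 264$)
$F{\left(-12 \right)} \left(-345 + V\right) = \frac{1}{2} \left(-12\right) \left(6 - 12\right) \left(-345 + 264\right) = \frac{1}{2} \left(-12\right) \left(-6\right) \left(-81\right) = 36 \left(-81\right) = -2916$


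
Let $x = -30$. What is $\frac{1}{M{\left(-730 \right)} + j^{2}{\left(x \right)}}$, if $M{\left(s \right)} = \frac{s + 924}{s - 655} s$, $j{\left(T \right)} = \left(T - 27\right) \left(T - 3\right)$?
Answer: $\frac{277}{980098921} \approx 2.8262 \cdot 10^{-7}$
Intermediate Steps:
$j{\left(T \right)} = \left(-27 + T\right) \left(-3 + T\right)$
$M{\left(s \right)} = \frac{s \left(924 + s\right)}{-655 + s}$ ($M{\left(s \right)} = \frac{924 + s}{s - 655} s = \frac{924 + s}{-655 + s} s = \frac{s \left(924 + s\right)}{-655 + s}$)
$\frac{1}{M{\left(-730 \right)} + j^{2}{\left(x \right)}} = \frac{1}{- \frac{730 \left(924 - 730\right)}{-655 - 730} + \left(81 + \left(-30\right)^{2} - -900\right)^{2}} = \frac{1}{\left(-730\right) \frac{1}{-1385} \cdot 194 + \left(81 + 900 + 900\right)^{2}} = \frac{1}{\left(-730\right) \left(- \frac{1}{1385}\right) 194 + 1881^{2}} = \frac{1}{\frac{28324}{277} + 3538161} = \frac{1}{\frac{980098921}{277}} = \frac{277}{980098921}$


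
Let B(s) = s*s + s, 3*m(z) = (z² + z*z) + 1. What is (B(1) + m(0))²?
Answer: 49/9 ≈ 5.4444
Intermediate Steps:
m(z) = ⅓ + 2*z²/3 (m(z) = ((z² + z*z) + 1)/3 = ((z² + z²) + 1)/3 = (2*z² + 1)/3 = (1 + 2*z²)/3 = ⅓ + 2*z²/3)
B(s) = s + s² (B(s) = s² + s = s + s²)
(B(1) + m(0))² = (1*(1 + 1) + (⅓ + (⅔)*0²))² = (1*2 + (⅓ + (⅔)*0))² = (2 + (⅓ + 0))² = (2 + ⅓)² = (7/3)² = 49/9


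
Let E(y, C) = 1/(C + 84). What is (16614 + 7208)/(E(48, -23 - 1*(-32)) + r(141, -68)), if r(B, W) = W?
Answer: -2215446/6323 ≈ -350.38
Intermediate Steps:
E(y, C) = 1/(84 + C)
(16614 + 7208)/(E(48, -23 - 1*(-32)) + r(141, -68)) = (16614 + 7208)/(1/(84 + (-23 - 1*(-32))) - 68) = 23822/(1/(84 + (-23 + 32)) - 68) = 23822/(1/(84 + 9) - 68) = 23822/(1/93 - 68) = 23822/(-6323/93) = 23822*(-93/6323) = -2215446/6323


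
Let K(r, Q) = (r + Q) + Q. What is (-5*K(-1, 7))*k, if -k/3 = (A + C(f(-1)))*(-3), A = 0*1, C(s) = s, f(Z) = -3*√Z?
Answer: 1755*I ≈ 1755.0*I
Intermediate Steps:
A = 0
K(r, Q) = r + 2*Q (K(r, Q) = (Q + r) + Q = r + 2*Q)
k = -27*I (k = -3*(0 - 3*I)*(-3) = -3*(-3*I)*(-3) = -27*I ≈ -27.0*I)
(-5*K(-1, 7))*k = (-5*(-1 + 2*7))*(-27*I) = (-5*(-1 + 14))*(-27*I) = (-5*13)*(-27*I) = -(-1755)*I = 1755*I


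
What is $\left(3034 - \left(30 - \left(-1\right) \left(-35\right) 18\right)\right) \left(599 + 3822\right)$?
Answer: $16065914$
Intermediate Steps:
$\left(3034 - \left(30 - \left(-1\right) \left(-35\right) 18\right)\right) \left(599 + 3822\right) = \left(3034 + \left(-30 + 35 \cdot 18\right)\right) 4421 = \left(3034 + \left(-30 + 630\right)\right) 4421 = \left(3034 + 600\right) 4421 = 3634 \cdot 4421 = 16065914$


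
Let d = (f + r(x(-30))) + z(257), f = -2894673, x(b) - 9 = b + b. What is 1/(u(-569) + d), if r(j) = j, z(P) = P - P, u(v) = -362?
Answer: -1/2895086 ≈ -3.4541e-7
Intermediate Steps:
x(b) = 9 + 2*b (x(b) = 9 + (b + b) = 9 + 2*b)
z(P) = 0
d = -2894724 (d = (-2894673 + (9 + 2*(-30))) + 0 = (-2894673 + (9 - 60)) + 0 = (-2894673 - 51) + 0 = -2894724 + 0 = -2894724)
1/(u(-569) + d) = 1/(-362 - 2894724) = 1/(-2895086) = -1/2895086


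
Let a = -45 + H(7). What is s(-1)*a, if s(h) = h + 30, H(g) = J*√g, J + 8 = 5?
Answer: -1305 - 87*√7 ≈ -1535.2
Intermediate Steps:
J = -3 (J = -8 + 5 = -3)
H(g) = -3*√g
a = -45 - 3*√7 ≈ -52.937
s(h) = 30 + h
s(-1)*a = (30 - 1)*(-45 - 3*√7) = 29*(-45 - 3*√7) = -1305 - 87*√7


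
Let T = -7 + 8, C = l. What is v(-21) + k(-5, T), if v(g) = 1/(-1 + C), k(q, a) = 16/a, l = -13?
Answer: 223/14 ≈ 15.929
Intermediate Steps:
C = -13
T = 1
v(g) = -1/14 (v(g) = 1/(-1 - 13) = 1/(-14) = -1/14)
v(-21) + k(-5, T) = -1/14 + 16/1 = -1/14 + 16*1 = -1/14 + 16 = 223/14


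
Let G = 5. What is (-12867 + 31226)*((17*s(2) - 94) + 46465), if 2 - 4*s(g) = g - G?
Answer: 3406861271/4 ≈ 8.5172e+8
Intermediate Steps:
s(g) = 7/4 - g/4 (s(g) = ½ - (g - 1*5)/4 = ½ - (g - 5)/4 = ½ - (-5 + g)/4 = ½ + (5/4 - g/4) = 7/4 - g/4)
(-12867 + 31226)*((17*s(2) - 94) + 46465) = (-12867 + 31226)*((17*(7/4 - ¼*2) - 94) + 46465) = 18359*((17*(7/4 - ½) - 94) + 46465) = 18359*((17*(5/4) - 94) + 46465) = 18359*((85/4 - 94) + 46465) = 18359*(-291/4 + 46465) = 18359*(185569/4) = 3406861271/4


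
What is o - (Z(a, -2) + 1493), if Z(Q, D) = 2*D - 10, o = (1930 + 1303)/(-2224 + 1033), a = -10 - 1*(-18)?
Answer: -1764722/1191 ≈ -1481.7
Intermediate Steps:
a = 8 (a = -10 + 18 = 8)
o = -3233/1191 (o = 3233/(-1191) = 3233*(-1/1191) = -3233/1191 ≈ -2.7145)
Z(Q, D) = -10 + 2*D
o - (Z(a, -2) + 1493) = -3233/1191 - ((-10 + 2*(-2)) + 1493) = -3233/1191 - ((-10 - 4) + 1493) = -3233/1191 - (-14 + 1493) = -3233/1191 - 1*1479 = -3233/1191 - 1479 = -1764722/1191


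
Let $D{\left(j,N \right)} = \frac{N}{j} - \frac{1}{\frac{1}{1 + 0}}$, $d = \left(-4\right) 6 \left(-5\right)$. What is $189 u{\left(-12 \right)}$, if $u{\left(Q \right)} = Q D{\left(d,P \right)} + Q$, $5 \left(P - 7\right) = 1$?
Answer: $- \frac{3402}{25} \approx -136.08$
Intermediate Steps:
$P = \frac{36}{5}$ ($P = 7 + \frac{1}{5} \cdot 1 = 7 + \frac{1}{5} = \frac{36}{5} \approx 7.2$)
$d = 120$ ($d = \left(-24\right) \left(-5\right) = 120$)
$D{\left(j,N \right)} = -1 + \frac{N}{j}$ ($D{\left(j,N \right)} = \frac{N}{j} - \frac{1}{1^{-1}} = \frac{N}{j} - 1^{-1} = \frac{N}{j} - 1 = -1 + \frac{N}{j}$)
$u{\left(Q \right)} = \frac{3 Q}{50}$ ($u{\left(Q \right)} = Q \frac{\frac{36}{5} - 120}{120} + Q = Q \frac{1}{120} \left(- \frac{564}{5}\right) + Q = Q \left(- \frac{47}{50}\right) + Q = - \frac{47 Q}{50} + Q = \frac{3 Q}{50}$)
$189 u{\left(-12 \right)} = 189 \cdot \frac{3}{50} \left(-12\right) = 189 \left(- \frac{18}{25}\right) = - \frac{3402}{25}$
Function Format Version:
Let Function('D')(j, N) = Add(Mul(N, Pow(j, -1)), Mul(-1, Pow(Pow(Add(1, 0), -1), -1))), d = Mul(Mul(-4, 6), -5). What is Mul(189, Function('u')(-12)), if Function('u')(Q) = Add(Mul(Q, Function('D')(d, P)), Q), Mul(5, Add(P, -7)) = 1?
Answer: Rational(-3402, 25) ≈ -136.08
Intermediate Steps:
P = Rational(36, 5) (P = Add(7, Mul(Rational(1, 5), 1)) = Add(7, Rational(1, 5)) = Rational(36, 5) ≈ 7.2000)
d = 120 (d = Mul(-24, -5) = 120)
Function('D')(j, N) = Add(-1, Mul(N, Pow(j, -1))) (Function('D')(j, N) = Add(Mul(N, Pow(j, -1)), Mul(-1, Pow(Pow(1, -1), -1))) = Add(Mul(N, Pow(j, -1)), Mul(-1, Pow(1, -1))) = Add(Mul(N, Pow(j, -1)), Mul(-1, 1)) = Add(Mul(N, Pow(j, -1)), -1) = Add(-1, Mul(N, Pow(j, -1))))
Function('u')(Q) = Mul(Rational(3, 50), Q) (Function('u')(Q) = Add(Mul(Q, Mul(Pow(120, -1), Add(Rational(36, 5), Mul(-1, 120)))), Q) = Add(Mul(Q, Mul(Rational(1, 120), Add(Rational(36, 5), -120))), Q) = Add(Mul(Q, Mul(Rational(1, 120), Rational(-564, 5))), Q) = Add(Mul(Q, Rational(-47, 50)), Q) = Add(Mul(Rational(-47, 50), Q), Q) = Mul(Rational(3, 50), Q))
Mul(189, Function('u')(-12)) = Mul(189, Mul(Rational(3, 50), -12)) = Mul(189, Rational(-18, 25)) = Rational(-3402, 25)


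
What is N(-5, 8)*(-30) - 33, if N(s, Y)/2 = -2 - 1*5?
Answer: 387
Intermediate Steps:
N(s, Y) = -14 (N(s, Y) = 2*(-2 - 1*5) = 2*(-2 - 5) = 2*(-7) = -14)
N(-5, 8)*(-30) - 33 = -14*(-30) - 33 = 420 - 33 = 387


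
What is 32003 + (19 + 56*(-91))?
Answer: 26926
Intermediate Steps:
32003 + (19 + 56*(-91)) = 32003 + (19 - 5096) = 32003 - 5077 = 26926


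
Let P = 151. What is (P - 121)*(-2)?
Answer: -60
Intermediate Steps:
(P - 121)*(-2) = (151 - 121)*(-2) = 30*(-2) = -60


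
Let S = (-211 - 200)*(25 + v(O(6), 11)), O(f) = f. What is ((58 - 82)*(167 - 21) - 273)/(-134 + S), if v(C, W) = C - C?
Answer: 3777/10409 ≈ 0.36286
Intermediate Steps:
v(C, W) = 0
S = -10275 (S = (-211 - 200)*(25 + 0) = -411*25 = -10275)
((58 - 82)*(167 - 21) - 273)/(-134 + S) = ((58 - 82)*(167 - 21) - 273)/(-134 - 10275) = (-24*146 - 273)/(-10409) = (-3504 - 273)*(-1/10409) = -3777*(-1/10409) = 3777/10409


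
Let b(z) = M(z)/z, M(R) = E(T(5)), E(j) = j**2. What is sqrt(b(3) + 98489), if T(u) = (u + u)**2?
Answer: sqrt(916401)/3 ≈ 319.10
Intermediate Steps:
T(u) = 4*u**2 (T(u) = (2*u)**2 = 4*u**2)
M(R) = 10000 (M(R) = (4*5**2)**2 = (4*25)**2 = 100**2 = 10000)
b(z) = 10000/z
sqrt(b(3) + 98489) = sqrt(10000/3 + 98489) = sqrt(305467/3) = sqrt(916401)/3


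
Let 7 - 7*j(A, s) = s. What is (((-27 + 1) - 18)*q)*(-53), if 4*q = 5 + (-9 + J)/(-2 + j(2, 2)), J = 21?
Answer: -7579/3 ≈ -2526.3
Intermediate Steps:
j(A, s) = 1 - s/7
q = -13/12 (q = (5 + (-9 + 21)/(-2 + (1 - ⅐*2)))/4 = (5 + 12/(-2 + (1 - 2/7)))/4 = (5 + 12/(-2 + 5/7))/4 = (5 + 12/(-9/7))/4 = (5 + 12*(-7/9))/4 = (5 - 28/3)/4 = (¼)*(-13/3) = -13/12 ≈ -1.0833)
(((-27 + 1) - 18)*q)*(-53) = (((-27 + 1) - 18)*(-13/12))*(-53) = ((-26 - 18)*(-13/12))*(-53) = -44*(-13/12)*(-53) = (143/3)*(-53) = -7579/3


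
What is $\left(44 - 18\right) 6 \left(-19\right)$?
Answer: $-2964$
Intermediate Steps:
$\left(44 - 18\right) 6 \left(-19\right) = 26 \cdot 6 \left(-19\right) = 156 \left(-19\right) = -2964$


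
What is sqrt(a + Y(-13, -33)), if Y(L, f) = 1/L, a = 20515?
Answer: sqrt(3467022)/13 ≈ 143.23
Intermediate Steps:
sqrt(a + Y(-13, -33)) = sqrt(20515 + 1/(-13)) = sqrt(20515 - 1/13) = sqrt(266694/13) = sqrt(3467022)/13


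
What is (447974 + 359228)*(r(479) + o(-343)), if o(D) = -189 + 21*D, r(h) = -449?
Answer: -6329270882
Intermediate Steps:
(447974 + 359228)*(r(479) + o(-343)) = (447974 + 359228)*(-449 + (-189 + 21*(-343))) = 807202*(-449 + (-189 - 7203)) = 807202*(-449 - 7392) = 807202*(-7841) = -6329270882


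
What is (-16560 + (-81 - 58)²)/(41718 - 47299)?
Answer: -2761/5581 ≈ -0.49471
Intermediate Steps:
(-16560 + (-81 - 58)²)/(41718 - 47299) = (-16560 + (-139)²)/(-5581) = (-16560 + 19321)*(-1/5581) = 2761*(-1/5581) = -2761/5581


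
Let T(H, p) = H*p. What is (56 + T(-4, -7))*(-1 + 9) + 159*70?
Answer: 11802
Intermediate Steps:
(56 + T(-4, -7))*(-1 + 9) + 159*70 = (56 - 4*(-7))*(-1 + 9) + 159*70 = (56 + 28)*8 + 11130 = 84*8 + 11130 = 672 + 11130 = 11802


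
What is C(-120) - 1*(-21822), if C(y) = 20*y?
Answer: 19422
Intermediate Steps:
C(-120) - 1*(-21822) = 20*(-120) - 1*(-21822) = -2400 + 21822 = 19422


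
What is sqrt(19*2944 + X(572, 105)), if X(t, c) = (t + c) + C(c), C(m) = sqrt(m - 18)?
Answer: sqrt(56613 + sqrt(87)) ≈ 237.95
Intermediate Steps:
C(m) = sqrt(-18 + m)
X(t, c) = c + t + sqrt(-18 + c) (X(t, c) = (t + c) + sqrt(-18 + c) = (c + t) + sqrt(-18 + c) = c + t + sqrt(-18 + c))
sqrt(19*2944 + X(572, 105)) = sqrt(19*2944 + (105 + 572 + sqrt(-18 + 105))) = sqrt(55936 + (105 + 572 + sqrt(87))) = sqrt(55936 + (677 + sqrt(87))) = sqrt(56613 + sqrt(87))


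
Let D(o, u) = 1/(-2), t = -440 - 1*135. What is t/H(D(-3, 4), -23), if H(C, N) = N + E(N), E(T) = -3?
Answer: 575/26 ≈ 22.115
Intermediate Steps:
t = -575 (t = -440 - 135 = -575)
D(o, u) = -½
H(C, N) = -3 + N (H(C, N) = N - 3 = -3 + N)
t/H(D(-3, 4), -23) = -575/(-3 - 23) = -575/(-26) = -575*(-1/26) = 575/26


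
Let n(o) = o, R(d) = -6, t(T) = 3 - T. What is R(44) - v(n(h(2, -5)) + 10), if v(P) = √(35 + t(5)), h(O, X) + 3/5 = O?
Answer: -6 - √33 ≈ -11.745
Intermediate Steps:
h(O, X) = -⅗ + O
v(P) = √33 (v(P) = √(35 + (3 - 1*5)) = √(35 + (3 - 5)) = √(35 - 2) = √33)
R(44) - v(n(h(2, -5)) + 10) = -6 - √33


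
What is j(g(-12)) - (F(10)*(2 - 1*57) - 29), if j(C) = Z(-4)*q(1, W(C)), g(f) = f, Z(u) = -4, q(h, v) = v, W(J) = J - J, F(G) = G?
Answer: 579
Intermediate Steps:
W(J) = 0
j(C) = 0 (j(C) = -4*0 = 0)
j(g(-12)) - (F(10)*(2 - 1*57) - 29) = 0 - (10*(2 - 1*57) - 29) = 0 - (10*(2 - 57) - 29) = 0 - (10*(-55) - 29) = 0 - (-550 - 29) = 0 - 1*(-579) = 0 + 579 = 579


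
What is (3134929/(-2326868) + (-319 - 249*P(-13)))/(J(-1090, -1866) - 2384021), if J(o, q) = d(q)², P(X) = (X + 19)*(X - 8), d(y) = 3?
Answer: -72257750811/5547281234416 ≈ -0.013026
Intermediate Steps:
P(X) = (-8 + X)*(19 + X) (P(X) = (19 + X)*(-8 + X) = (-8 + X)*(19 + X))
J(o, q) = 9 (J(o, q) = 3² = 9)
(3134929/(-2326868) + (-319 - 249*P(-13)))/(J(-1090, -1866) - 2384021) = (3134929/(-2326868) + (-319 - 249*(-152 + (-13)² + 11*(-13))))/(9 - 2384021) = (3134929*(-1/2326868) + (-319 - 249*(-152 + 169 - 143)))/(-2384012) = (-3134929/2326868 + (-319 - 249*(-126)))*(-1/2384012) = (-3134929/2326868 + (-319 + 31374))*(-1/2384012) = (-3134929/2326868 + 31055)*(-1/2384012) = (72257750811/2326868)*(-1/2384012) = -72257750811/5547281234416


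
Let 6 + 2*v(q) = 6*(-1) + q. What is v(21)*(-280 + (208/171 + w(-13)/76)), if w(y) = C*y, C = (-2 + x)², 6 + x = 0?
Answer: -24772/19 ≈ -1303.8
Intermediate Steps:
x = -6 (x = -6 + 0 = -6)
v(q) = -6 + q/2 (v(q) = -3 + (6*(-1) + q)/2 = -3 + (-6 + q)/2 = -3 + (-3 + q/2) = -6 + q/2)
C = 64 (C = (-2 - 6)² = (-8)² = 64)
w(y) = 64*y
v(21)*(-280 + (208/171 + w(-13)/76)) = (-6 + (½)*21)*(-280 + (208/171 + (64*(-13))/76)) = (-6 + 21/2)*(-280 + (208*(1/171) - 832*1/76)) = 9*(-280 + (208/171 - 208/19))/2 = 9*(-280 - 1664/171)/2 = (9/2)*(-49544/171) = -24772/19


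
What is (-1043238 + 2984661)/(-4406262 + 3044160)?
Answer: -647141/454034 ≈ -1.4253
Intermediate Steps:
(-1043238 + 2984661)/(-4406262 + 3044160) = 1941423/(-1362102) = 1941423*(-1/1362102) = -647141/454034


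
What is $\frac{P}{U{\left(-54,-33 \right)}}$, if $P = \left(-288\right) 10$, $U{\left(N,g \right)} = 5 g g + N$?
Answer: $- \frac{320}{599} \approx -0.53422$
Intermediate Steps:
$U{\left(N,g \right)} = N + 5 g^{2}$ ($U{\left(N,g \right)} = 5 g^{2} + N = N + 5 g^{2}$)
$P = -2880$
$\frac{P}{U{\left(-54,-33 \right)}} = - \frac{2880}{-54 + 5 \left(-33\right)^{2}} = - \frac{2880}{-54 + 5 \cdot 1089} = - \frac{2880}{-54 + 5445} = - \frac{2880}{5391} = \left(-2880\right) \frac{1}{5391} = - \frac{320}{599}$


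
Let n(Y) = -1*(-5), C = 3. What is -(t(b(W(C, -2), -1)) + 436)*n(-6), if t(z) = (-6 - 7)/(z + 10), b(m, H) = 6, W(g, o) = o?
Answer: -34815/16 ≈ -2175.9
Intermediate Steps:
n(Y) = 5
t(z) = -13/(10 + z)
-(t(b(W(C, -2), -1)) + 436)*n(-6) = -(-13/(10 + 6) + 436)*5 = -(-13/16 + 436)*5 = -6963*5/16 = -1*34815/16 = -34815/16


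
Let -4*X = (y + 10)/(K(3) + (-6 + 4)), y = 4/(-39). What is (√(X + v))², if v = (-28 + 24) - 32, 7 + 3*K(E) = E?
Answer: -9167/260 ≈ -35.258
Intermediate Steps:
y = -4/39 (y = 4*(-1/39) = -4/39 ≈ -0.10256)
K(E) = -7/3 + E/3
X = 193/260 (X = -(-4/39 + 10)/(4*((-7/3 + (⅓)*3) + (-6 + 4))) = -193/(78*((-7/3 + 1) - 2)) = -193/(78*(-4/3 - 2)) = -193/(78*(-10/3)) = -193*(-3)/(78*10) = -¼*(-193/65) = 193/260 ≈ 0.74231)
v = -36 (v = -4 - 32 = -36)
(√(X + v))² = (√(193/260 - 36))² = (√(-9167/260))² = (I*√595855/130)² = -9167/260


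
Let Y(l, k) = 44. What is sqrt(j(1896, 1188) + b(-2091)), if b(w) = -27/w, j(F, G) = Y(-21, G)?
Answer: sqrt(21381869)/697 ≈ 6.6342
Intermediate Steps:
j(F, G) = 44
sqrt(j(1896, 1188) + b(-2091)) = sqrt(44 - 27/(-2091)) = sqrt(44 - 27*(-1/2091)) = sqrt(44 + 9/697) = sqrt(30677/697) = sqrt(21381869)/697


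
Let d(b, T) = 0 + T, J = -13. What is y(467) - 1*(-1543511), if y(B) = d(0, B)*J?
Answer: 1537440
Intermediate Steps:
d(b, T) = T
y(B) = -13*B (y(B) = B*(-13) = -13*B)
y(467) - 1*(-1543511) = -13*467 - 1*(-1543511) = -6071 + 1543511 = 1537440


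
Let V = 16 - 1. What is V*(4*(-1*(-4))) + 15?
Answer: 255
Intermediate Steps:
V = 15
V*(4*(-1*(-4))) + 15 = 15*(4*(-1*(-4))) + 15 = 15*(4*4) + 15 = 15*16 + 15 = 240 + 15 = 255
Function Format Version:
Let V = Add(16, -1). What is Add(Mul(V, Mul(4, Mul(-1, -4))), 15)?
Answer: 255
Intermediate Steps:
V = 15
Add(Mul(V, Mul(4, Mul(-1, -4))), 15) = Add(Mul(15, Mul(4, Mul(-1, -4))), 15) = Add(Mul(15, Mul(4, 4)), 15) = Add(Mul(15, 16), 15) = Add(240, 15) = 255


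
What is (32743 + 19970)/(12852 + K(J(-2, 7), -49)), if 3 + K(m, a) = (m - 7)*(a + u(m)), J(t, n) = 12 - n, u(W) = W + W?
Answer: 17571/4309 ≈ 4.0777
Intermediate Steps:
u(W) = 2*W
K(m, a) = -3 + (-7 + m)*(a + 2*m) (K(m, a) = -3 + (m - 7)*(a + 2*m) = -3 + (-7 + m)*(a + 2*m))
(32743 + 19970)/(12852 + K(J(-2, 7), -49)) = (32743 + 19970)/(12852 + (-3 - 14*(12 - 1*7) - 7*(-49) + 2*(12 - 1*7)² - 49*(12 - 1*7))) = 52713/(12852 + (-3 - 14*(12 - 7) + 343 + 2*(12 - 7)² - 49*(12 - 7))) = 52713/(12852 + (-3 - 14*5 + 343 + 2*5² - 49*5)) = 52713/(12852 + (-3 - 70 + 343 + 2*25 - 245)) = 52713/(12852 + (-3 - 70 + 343 + 50 - 245)) = 52713/(12852 + 75) = 52713/12927 = 52713*(1/12927) = 17571/4309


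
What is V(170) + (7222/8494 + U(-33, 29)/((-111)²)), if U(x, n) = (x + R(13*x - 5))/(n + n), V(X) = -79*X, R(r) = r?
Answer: -40757238433531/3034982646 ≈ -13429.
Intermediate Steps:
U(x, n) = (-5 + 14*x)/(2*n) (U(x, n) = (x + (13*x - 5))/(n + n) = (x + (-5 + 13*x))/((2*n)) = (-5 + 14*x)*(1/(2*n)) = (-5 + 14*x)/(2*n))
V(170) + (7222/8494 + U(-33, 29)/((-111)²)) = -79*170 + (7222/8494 + ((½)*(-5 + 14*(-33))/29)/((-111)²)) = -13430 + (7222*(1/8494) + ((½)*(1/29)*(-5 - 462))/12321) = -13430 + (3611/4247 + ((½)*(1/29)*(-467))*(1/12321)) = -13430 + (3611/4247 - 467/58*1/12321) = -13430 + (3611/4247 - 467/714618) = -13430 + 2578502249/3034982646 = -40757238433531/3034982646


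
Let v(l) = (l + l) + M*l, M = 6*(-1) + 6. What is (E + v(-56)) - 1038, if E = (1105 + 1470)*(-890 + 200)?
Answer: -1777900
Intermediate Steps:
E = -1776750 (E = 2575*(-690) = -1776750)
M = 0 (M = -6 + 6 = 0)
v(l) = 2*l (v(l) = (l + l) + 0*l = 2*l + 0 = 2*l)
(E + v(-56)) - 1038 = (-1776750 + 2*(-56)) - 1038 = (-1776750 - 112) - 1038 = -1776862 - 1038 = -1777900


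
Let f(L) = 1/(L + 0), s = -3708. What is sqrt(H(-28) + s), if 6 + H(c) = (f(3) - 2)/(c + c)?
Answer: I*sqrt(26205774)/84 ≈ 60.942*I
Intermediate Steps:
f(L) = 1/L
H(c) = -6 - 5/(6*c) (H(c) = -6 + (1/3 - 2)/(c + c) = -6 + (1/3 - 2)/((2*c)) = -6 - 5/(6*c))
sqrt(H(-28) + s) = sqrt((-6 - 5/6/(-28)) - 3708) = sqrt((-6 - 5/6*(-1/28)) - 3708) = sqrt((-6 + 5/168) - 3708) = sqrt(-1003/168 - 3708) = sqrt(-623947/168) = I*sqrt(26205774)/84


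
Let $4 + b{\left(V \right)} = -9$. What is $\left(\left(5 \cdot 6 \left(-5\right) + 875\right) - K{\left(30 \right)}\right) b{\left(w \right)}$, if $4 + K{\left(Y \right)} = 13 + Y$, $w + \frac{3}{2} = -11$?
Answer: $-8918$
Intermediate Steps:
$w = - \frac{25}{2}$ ($w = - \frac{3}{2} - 11 = - \frac{25}{2} \approx -12.5$)
$b{\left(V \right)} = -13$ ($b{\left(V \right)} = -4 - 9 = -13$)
$K{\left(Y \right)} = 9 + Y$ ($K{\left(Y \right)} = -4 + \left(13 + Y\right) = 9 + Y$)
$\left(\left(5 \cdot 6 \left(-5\right) + 875\right) - K{\left(30 \right)}\right) b{\left(w \right)} = \left(\left(5 \cdot 6 \left(-5\right) + 875\right) - \left(9 + 30\right)\right) \left(-13\right) = \left(\left(30 \left(-5\right) + 875\right) - 39\right) \left(-13\right) = \left(\left(-150 + 875\right) - 39\right) \left(-13\right) = \left(725 - 39\right) \left(-13\right) = 686 \left(-13\right) = -8918$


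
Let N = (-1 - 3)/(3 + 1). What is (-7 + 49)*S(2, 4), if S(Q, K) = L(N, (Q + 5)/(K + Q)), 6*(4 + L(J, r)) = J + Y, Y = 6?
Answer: -133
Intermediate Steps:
N = -1 (N = -4/4 = -4*1/4 = -1)
L(J, r) = -3 + J/6 (L(J, r) = -4 + (J + 6)/6 = -4 + (6 + J)/6 = -4 + (1 + J/6) = -3 + J/6)
S(Q, K) = -19/6 (S(Q, K) = -3 + (1/6)*(-1) = -3 - 1/6 = -19/6)
(-7 + 49)*S(2, 4) = (-7 + 49)*(-19/6) = 42*(-19/6) = -133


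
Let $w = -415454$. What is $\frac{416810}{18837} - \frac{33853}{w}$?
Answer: $\frac{13369466977}{601992846} \approx 22.209$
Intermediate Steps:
$\frac{416810}{18837} - \frac{33853}{w} = \frac{416810}{18837} - \frac{33853}{-415454} = 416810 \cdot \frac{1}{18837} - - \frac{33853}{415454} = \frac{416810}{18837} + \frac{33853}{415454} = \frac{13369466977}{601992846}$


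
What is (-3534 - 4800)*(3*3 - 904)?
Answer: 7458930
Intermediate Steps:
(-3534 - 4800)*(3*3 - 904) = -8334*(9 - 904) = -8334*(-895) = 7458930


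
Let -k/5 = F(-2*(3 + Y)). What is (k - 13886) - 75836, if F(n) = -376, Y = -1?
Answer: -87842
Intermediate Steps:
k = 1880 (k = -5*(-376) = 1880)
(k - 13886) - 75836 = (1880 - 13886) - 75836 = -12006 - 75836 = -87842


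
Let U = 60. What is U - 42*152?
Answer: -6324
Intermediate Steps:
U - 42*152 = 60 - 42*152 = 60 - 6384 = -6324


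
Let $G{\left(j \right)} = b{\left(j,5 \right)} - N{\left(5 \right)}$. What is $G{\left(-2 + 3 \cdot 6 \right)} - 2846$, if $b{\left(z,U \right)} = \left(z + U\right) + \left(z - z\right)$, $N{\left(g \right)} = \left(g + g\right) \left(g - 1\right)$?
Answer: $-2865$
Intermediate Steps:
$N{\left(g \right)} = 2 g \left(-1 + g\right)$
$b{\left(z,U \right)} = U + z$ ($b{\left(z,U \right)} = \left(U + z\right) + 0 = U + z$)
$G{\left(j \right)} = -35 + j$ ($G{\left(j \right)} = \left(5 + j\right) - 2 \cdot 5 \left(-1 + 5\right) = \left(5 + j\right) - 2 \cdot 5 \cdot 4 = \left(5 + j\right) - 40 = -35 + j$)
$G{\left(-2 + 3 \cdot 6 \right)} - 2846 = \left(-35 + \left(-2 + 3 \cdot 6\right)\right) - 2846 = \left(-35 + \left(-2 + 18\right)\right) - 2846 = \left(-35 + 16\right) - 2846 = -19 - 2846 = -2865$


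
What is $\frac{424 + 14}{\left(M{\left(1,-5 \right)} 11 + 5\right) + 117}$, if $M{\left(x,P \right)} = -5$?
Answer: $\frac{438}{67} \approx 6.5373$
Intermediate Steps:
$\frac{424 + 14}{\left(M{\left(1,-5 \right)} 11 + 5\right) + 117} = \frac{424 + 14}{\left(\left(-5\right) 11 + 5\right) + 117} = \frac{438}{\left(-55 + 5\right) + 117} = \frac{438}{-50 + 117} = \frac{438}{67}$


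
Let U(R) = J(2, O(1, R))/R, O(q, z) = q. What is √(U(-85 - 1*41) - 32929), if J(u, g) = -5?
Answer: I*√58086686/42 ≈ 181.46*I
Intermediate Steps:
U(R) = -5/R
√(U(-85 - 1*41) - 32929) = √(-5/(-85 - 1*41) - 32929) = √(-5/(-85 - 41) - 32929) = √(-5/(-126) - 32929) = √(-5*(-1/126) - 32929) = √(5/126 - 32929) = √(-4149049/126) = I*√58086686/42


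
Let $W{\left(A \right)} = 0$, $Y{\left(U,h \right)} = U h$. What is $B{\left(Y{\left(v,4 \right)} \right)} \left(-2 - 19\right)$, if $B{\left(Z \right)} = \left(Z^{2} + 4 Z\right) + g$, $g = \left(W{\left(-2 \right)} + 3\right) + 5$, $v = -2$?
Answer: $-840$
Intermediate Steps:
$g = 8$ ($g = \left(0 + 3\right) + 5 = 3 + 5 = 8$)
$B{\left(Z \right)} = 8 + Z^{2} + 4 Z$ ($B{\left(Z \right)} = \left(Z^{2} + 4 Z\right) + 8 = 8 + Z^{2} + 4 Z$)
$B{\left(Y{\left(v,4 \right)} \right)} \left(-2 - 19\right) = \left(8 + \left(\left(-2\right) 4\right)^{2} + 4 \left(\left(-2\right) 4\right)\right) \left(-2 - 19\right) = \left(8 + \left(-8\right)^{2} + 4 \left(-8\right)\right) \left(-21\right) = \left(8 + 64 - 32\right) \left(-21\right) = 40 \left(-21\right) = -840$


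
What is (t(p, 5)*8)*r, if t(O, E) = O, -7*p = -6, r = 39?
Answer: 1872/7 ≈ 267.43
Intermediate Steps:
p = 6/7 (p = -1/7*(-6) = 6/7 ≈ 0.85714)
(t(p, 5)*8)*r = ((6/7)*8)*39 = (48/7)*39 = 1872/7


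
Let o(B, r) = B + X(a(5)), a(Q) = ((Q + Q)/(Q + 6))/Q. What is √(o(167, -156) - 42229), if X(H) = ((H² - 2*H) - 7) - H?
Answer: I*√5090411/11 ≈ 205.11*I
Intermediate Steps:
a(Q) = 2/(6 + Q) (a(Q) = ((2*Q)/(6 + Q))/Q = (2*Q/(6 + Q))/Q = 2/(6 + Q))
X(H) = -7 + H² - 3*H (X(H) = (-7 + H² - 2*H) - H = -7 + H² - 3*H)
o(B, r) = -909/121 + B (o(B, r) = B + (-7 + (2/(6 + 5))² - 6/(6 + 5)) = B + (-7 + (2/11)² - 6/11) = B + (-7 + (2*(1/11))² - 6/11) = B + (-7 + (2/11)² - 3*2/11) = B + (-7 + 4/121 - 6/11) = B - 909/121 = -909/121 + B)
√(o(167, -156) - 42229) = √((-909/121 + 167) - 42229) = √(19298/121 - 42229) = √(-5090411/121) = I*√5090411/11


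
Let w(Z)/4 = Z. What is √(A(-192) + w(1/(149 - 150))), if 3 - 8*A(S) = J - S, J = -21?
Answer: 5*I ≈ 5.0*I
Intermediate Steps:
w(Z) = 4*Z
A(S) = 3 + S/8 (A(S) = 3/8 - (-21 - S)/8 = 3/8 + (21/8 + S/8) = 3 + S/8)
√(A(-192) + w(1/(149 - 150))) = √((3 + (⅛)*(-192)) + 4/(149 - 150)) = √((3 - 24) + 4/(-1)) = √(-21 + 4*(-1)) = √(-21 - 4) = √(-25) = 5*I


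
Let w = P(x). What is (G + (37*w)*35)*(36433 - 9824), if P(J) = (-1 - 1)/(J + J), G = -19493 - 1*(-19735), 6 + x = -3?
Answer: 92413057/9 ≈ 1.0268e+7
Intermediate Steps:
x = -9 (x = -6 - 3 = -9)
G = 242 (G = -19493 + 19735 = 242)
P(J) = -1/J (P(J) = -2*1/(2*J) = -1/J)
w = ⅑ (w = -1/(-9) = -1*(-⅑) = ⅑ ≈ 0.11111)
(G + (37*w)*35)*(36433 - 9824) = (242 + (37*(⅑))*35)*(36433 - 9824) = (242 + (37/9)*35)*26609 = (242 + 1295/9)*26609 = (3473/9)*26609 = 92413057/9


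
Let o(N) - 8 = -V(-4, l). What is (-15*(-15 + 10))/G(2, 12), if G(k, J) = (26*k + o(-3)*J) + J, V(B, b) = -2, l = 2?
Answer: 75/184 ≈ 0.40761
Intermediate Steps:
o(N) = 10 (o(N) = 8 - 1*(-2) = 8 + 2 = 10)
G(k, J) = 11*J + 26*k (G(k, J) = (26*k + 10*J) + J = (10*J + 26*k) + J = 11*J + 26*k)
(-15*(-15 + 10))/G(2, 12) = (-15*(-15 + 10))/(11*12 + 26*2) = (-15*(-5))/(132 + 52) = 75/184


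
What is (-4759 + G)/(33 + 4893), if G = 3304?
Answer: -485/1642 ≈ -0.29537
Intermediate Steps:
(-4759 + G)/(33 + 4893) = (-4759 + 3304)/(33 + 4893) = -1455/4926 = -1455*1/4926 = -485/1642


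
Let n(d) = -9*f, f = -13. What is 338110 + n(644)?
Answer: 338227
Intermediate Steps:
n(d) = 117 (n(d) = -9*(-13) = 117)
338110 + n(644) = 338110 + 117 = 338227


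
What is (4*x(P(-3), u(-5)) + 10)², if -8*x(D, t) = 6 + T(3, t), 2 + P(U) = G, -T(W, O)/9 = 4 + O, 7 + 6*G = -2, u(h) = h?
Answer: 25/4 ≈ 6.2500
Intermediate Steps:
G = -3/2 (G = -7/6 + (⅙)*(-2) = -7/6 - ⅓ = -3/2 ≈ -1.5000)
T(W, O) = -36 - 9*O (T(W, O) = -9*(4 + O) = -36 - 9*O)
P(U) = -7/2 (P(U) = -2 - 3/2 = -7/2)
x(D, t) = 15/4 + 9*t/8 (x(D, t) = -(6 + (-36 - 9*t))/8 = -(-30 - 9*t)/8 = 15/4 + 9*t/8)
(4*x(P(-3), u(-5)) + 10)² = (4*(15/4 + (9/8)*(-5)) + 10)² = (4*(15/4 - 45/8) + 10)² = (4*(-15/8) + 10)² = (-15/2 + 10)² = (5/2)² = 25/4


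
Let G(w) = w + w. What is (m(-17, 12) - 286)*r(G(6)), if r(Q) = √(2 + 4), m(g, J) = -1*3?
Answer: -289*√6 ≈ -707.90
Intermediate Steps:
G(w) = 2*w
m(g, J) = -3
r(Q) = √6
(m(-17, 12) - 286)*r(G(6)) = (-3 - 286)*√6 = -289*√6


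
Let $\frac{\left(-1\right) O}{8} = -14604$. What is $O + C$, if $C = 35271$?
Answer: $152103$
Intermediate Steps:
$O = 116832$ ($O = \left(-8\right) \left(-14604\right) = 116832$)
$O + C = 116832 + 35271 = 152103$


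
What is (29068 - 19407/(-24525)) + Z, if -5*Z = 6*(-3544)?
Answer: 272404009/8175 ≈ 33322.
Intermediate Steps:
Z = 21264/5 (Z = -6*(-3544)/5 = -⅕*(-21264) = 21264/5 ≈ 4252.8)
(29068 - 19407/(-24525)) + Z = (29068 - 19407/(-24525)) + 21264/5 = (29068 - 19407*(-1/24525)) + 21264/5 = (29068 + 6469/8175) + 21264/5 = 237637369/8175 + 21264/5 = 272404009/8175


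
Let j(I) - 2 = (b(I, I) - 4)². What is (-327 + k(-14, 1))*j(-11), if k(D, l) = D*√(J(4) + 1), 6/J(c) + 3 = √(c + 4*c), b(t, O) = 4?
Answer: -654 - 28*√(3 + 2*√5)/√(-3 + 2*√5) ≈ -717.08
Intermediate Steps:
J(c) = 6/(-3 + √5*√c) (J(c) = 6/(-3 + √(c + 4*c)) = 6/(-3 + √(5*c)) = 6/(-3 + √5*√c))
j(I) = 2 (j(I) = 2 + (4 - 4)² = 2 + 0² = 2 + 0 = 2)
k(D, l) = D*√(1 + 6/(-3 + 2*√5)) (k(D, l) = D*√(6/(-3 + √5*√4) + 1) = D*√(6/(-3 + √5*2) + 1) = D*√(6/(-3 + 2*√5) + 1) = D*√(1 + 6/(-3 + 2*√5)))
(-327 + k(-14, 1))*j(-11) = (-327 - 14*√(3 + 2*√5)/√(-3 + 2*√5))*2 = -654 - 28*√(3 + 2*√5)/√(-3 + 2*√5)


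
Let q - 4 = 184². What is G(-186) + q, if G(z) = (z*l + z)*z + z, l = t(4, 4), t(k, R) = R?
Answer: 206654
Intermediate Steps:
l = 4
q = 33860 (q = 4 + 184² = 4 + 33856 = 33860)
G(z) = z + 5*z² (G(z) = (z*4 + z)*z + z = (4*z + z)*z + z = (5*z)*z + z = 5*z² + z = z + 5*z²)
G(-186) + q = -186*(1 + 5*(-186)) + 33860 = -186*(1 - 930) + 33860 = -186*(-929) + 33860 = 172794 + 33860 = 206654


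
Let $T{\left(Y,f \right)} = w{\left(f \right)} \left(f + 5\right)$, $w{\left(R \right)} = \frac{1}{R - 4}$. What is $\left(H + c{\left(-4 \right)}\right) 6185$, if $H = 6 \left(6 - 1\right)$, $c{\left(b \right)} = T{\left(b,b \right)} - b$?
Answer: $\frac{1676135}{8} \approx 2.0952 \cdot 10^{5}$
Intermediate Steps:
$w{\left(R \right)} = \frac{1}{-4 + R}$
$T{\left(Y,f \right)} = \frac{5 + f}{-4 + f}$ ($T{\left(Y,f \right)} = \frac{f + 5}{-4 + f} = \frac{5 + f}{-4 + f}$)
$c{\left(b \right)} = - b + \frac{5 + b}{-4 + b}$ ($c{\left(b \right)} = \frac{5 + b}{-4 + b} - b = - b + \frac{5 + b}{-4 + b}$)
$H = 30$ ($H = 6 \cdot 5 = 30$)
$\left(H + c{\left(-4 \right)}\right) 6185 = \left(30 + \frac{5 - 4 - - 4 \left(-4 - 4\right)}{-4 - 4}\right) 6185 = \left(30 + \frac{5 - 4 - \left(-4\right) \left(-8\right)}{-8}\right) 6185 = \left(30 - \frac{5 - 4 - 32}{8}\right) 6185 = \left(30 - - \frac{31}{8}\right) 6185 = \left(30 + \frac{31}{8}\right) 6185 = \frac{271}{8} \cdot 6185 = \frac{1676135}{8}$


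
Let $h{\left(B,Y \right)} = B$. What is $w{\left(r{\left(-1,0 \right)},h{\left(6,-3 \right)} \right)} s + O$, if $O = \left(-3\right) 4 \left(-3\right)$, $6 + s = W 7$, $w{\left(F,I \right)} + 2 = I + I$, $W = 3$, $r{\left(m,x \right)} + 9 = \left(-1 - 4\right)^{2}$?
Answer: $186$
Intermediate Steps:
$r{\left(m,x \right)} = 16$ ($r{\left(m,x \right)} = -9 + \left(-1 - 4\right)^{2} = -9 + \left(-5\right)^{2} = -9 + 25 = 16$)
$w{\left(F,I \right)} = -2 + 2 I$ ($w{\left(F,I \right)} = -2 + \left(I + I\right) = -2 + 2 I$)
$s = 15$ ($s = -6 + 3 \cdot 7 = -6 + 21 = 15$)
$O = 36$ ($O = \left(-12\right) \left(-3\right) = 36$)
$w{\left(r{\left(-1,0 \right)},h{\left(6,-3 \right)} \right)} s + O = \left(-2 + 2 \cdot 6\right) 15 + 36 = \left(-2 + 12\right) 15 + 36 = 10 \cdot 15 + 36 = 150 + 36 = 186$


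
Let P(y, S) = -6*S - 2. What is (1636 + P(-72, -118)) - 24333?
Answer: -21991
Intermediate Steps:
P(y, S) = -2 - 6*S
(1636 + P(-72, -118)) - 24333 = (1636 + (-2 - 6*(-118))) - 24333 = (1636 + (-2 + 708)) - 24333 = (1636 + 706) - 24333 = 2342 - 24333 = -21991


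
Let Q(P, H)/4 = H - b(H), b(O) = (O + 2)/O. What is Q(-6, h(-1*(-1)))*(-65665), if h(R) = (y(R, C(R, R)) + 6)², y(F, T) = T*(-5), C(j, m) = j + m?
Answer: -7814135/2 ≈ -3.9071e+6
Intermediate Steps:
y(F, T) = -5*T
b(O) = (2 + O)/O
h(R) = (6 - 10*R)² (h(R) = (-5*(R + R) + 6)² = (-10*R + 6)² = (6 - 10*R)²)
Q(P, H) = 4*H - 4*(2 + H)/H (Q(P, H) = 4*(H - (2 + H)/H) = 4*H - 4*(2 + H)/H)
Q(-6, h(-1*(-1)))*(-65665) = (-4 - 8*1/(4*(-3 + 5*(-1*(-1)))²) + 4*(4*(-3 + 5*(-1*(-1)))²))*(-65665) = (-4 - 8*1/(4*(-3 + 5*1)²) + 4*(4*(-3 + 5*1)²))*(-65665) = (-4 - 8*1/(4*(-3 + 5)²) + 4*(4*(-3 + 5)²))*(-65665) = (-4 - 8/(4*2²) + 4*(4*2²))*(-65665) = (-4 - 8/(4*4) + 4*(4*4))*(-65665) = (-4 - 8/16 + 4*16)*(-65665) = (-4 - 8*1/16 + 64)*(-65665) = (-4 - ½ + 64)*(-65665) = (119/2)*(-65665) = -7814135/2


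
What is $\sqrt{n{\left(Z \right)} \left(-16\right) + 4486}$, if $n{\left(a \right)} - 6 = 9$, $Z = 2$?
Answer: $\sqrt{4246} \approx 65.161$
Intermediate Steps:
$n{\left(a \right)} = 15$ ($n{\left(a \right)} = 6 + 9 = 15$)
$\sqrt{n{\left(Z \right)} \left(-16\right) + 4486} = \sqrt{15 \left(-16\right) + 4486} = \sqrt{-240 + 4486} = \sqrt{4246}$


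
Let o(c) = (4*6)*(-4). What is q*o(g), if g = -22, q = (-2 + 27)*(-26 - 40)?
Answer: 158400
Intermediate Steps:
q = -1650 (q = 25*(-66) = -1650)
o(c) = -96 (o(c) = 24*(-4) = -96)
q*o(g) = -1650*(-96) = 158400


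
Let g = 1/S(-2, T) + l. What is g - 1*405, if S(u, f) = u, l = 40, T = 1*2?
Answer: -731/2 ≈ -365.50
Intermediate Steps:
T = 2
g = 79/2 (g = 1/(-2) + 40 = -1/2 + 40 = 79/2 ≈ 39.500)
g - 1*405 = 79/2 - 1*405 = 79/2 - 405 = -731/2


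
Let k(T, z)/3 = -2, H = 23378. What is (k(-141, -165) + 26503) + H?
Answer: 49875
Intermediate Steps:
k(T, z) = -6 (k(T, z) = 3*(-2) = -6)
(k(-141, -165) + 26503) + H = (-6 + 26503) + 23378 = 26497 + 23378 = 49875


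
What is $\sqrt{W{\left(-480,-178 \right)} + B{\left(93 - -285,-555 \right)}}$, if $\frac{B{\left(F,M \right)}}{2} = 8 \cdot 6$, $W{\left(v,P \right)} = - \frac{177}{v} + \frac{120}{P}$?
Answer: $\frac{\sqrt{1212794990}}{3560} \approx 9.7824$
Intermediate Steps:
$B{\left(F,M \right)} = 96$ ($B{\left(F,M \right)} = 2 \cdot 8 \cdot 6 = 2 \cdot 48 = 96$)
$\sqrt{W{\left(-480,-178 \right)} + B{\left(93 - -285,-555 \right)}} = \sqrt{\left(- \frac{177}{-480} + \frac{120}{-178}\right) + 96} = \sqrt{\left(\left(-177\right) \left(- \frac{1}{480}\right) + 120 \left(- \frac{1}{178}\right)\right) + 96} = \sqrt{\left(\frac{59}{160} - \frac{60}{89}\right) + 96} = \sqrt{- \frac{4349}{14240} + 96} = \sqrt{\frac{1362691}{14240}} = \frac{\sqrt{1212794990}}{3560}$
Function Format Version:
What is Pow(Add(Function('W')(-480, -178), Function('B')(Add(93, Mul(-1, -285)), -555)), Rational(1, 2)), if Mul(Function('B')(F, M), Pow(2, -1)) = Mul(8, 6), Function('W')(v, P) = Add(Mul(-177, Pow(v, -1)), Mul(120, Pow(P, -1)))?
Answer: Mul(Rational(1, 3560), Pow(1212794990, Rational(1, 2))) ≈ 9.7824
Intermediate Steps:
Function('B')(F, M) = 96 (Function('B')(F, M) = Mul(2, Mul(8, 6)) = Mul(2, 48) = 96)
Pow(Add(Function('W')(-480, -178), Function('B')(Add(93, Mul(-1, -285)), -555)), Rational(1, 2)) = Pow(Add(Add(Mul(-177, Pow(-480, -1)), Mul(120, Pow(-178, -1))), 96), Rational(1, 2)) = Pow(Add(Add(Mul(-177, Rational(-1, 480)), Mul(120, Rational(-1, 178))), 96), Rational(1, 2)) = Pow(Add(Add(Rational(59, 160), Rational(-60, 89)), 96), Rational(1, 2)) = Pow(Add(Rational(-4349, 14240), 96), Rational(1, 2)) = Pow(Rational(1362691, 14240), Rational(1, 2)) = Mul(Rational(1, 3560), Pow(1212794990, Rational(1, 2)))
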